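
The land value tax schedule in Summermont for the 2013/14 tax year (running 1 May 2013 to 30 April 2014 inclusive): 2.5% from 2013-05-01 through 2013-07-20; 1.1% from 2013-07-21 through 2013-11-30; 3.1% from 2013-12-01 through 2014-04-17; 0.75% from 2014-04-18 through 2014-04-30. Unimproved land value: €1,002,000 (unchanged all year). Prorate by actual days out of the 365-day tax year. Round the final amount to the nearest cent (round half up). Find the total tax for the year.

2013-05-01 to 2013-07-20: 81 days at 2.5% → €1,002,000 × 2.5% × 81/365 = €5,559.0411
2013-07-21 to 2013-11-30: 133 days at 1.1% → €1,002,000 × 1.1% × 133/365 = €4,016.2356
2013-12-01 to 2014-04-17: 138 days at 3.1% → €1,002,000 × 3.1% × 138/365 = €11,743.9890
2014-04-18 to 2014-04-30: 13 days at 0.75% → €1,002,000 × 0.75% × 13/365 = €267.6575
Total = €21,586.9233

€21,586.92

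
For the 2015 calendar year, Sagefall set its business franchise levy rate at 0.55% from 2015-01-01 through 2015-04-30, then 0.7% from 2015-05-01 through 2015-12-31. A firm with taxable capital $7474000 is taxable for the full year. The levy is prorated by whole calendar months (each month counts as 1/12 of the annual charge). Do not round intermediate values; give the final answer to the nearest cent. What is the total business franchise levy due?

$48581.00

2015-01-01 to 2015-04-30: 4 months at 0.55% → $7474000 × 0.55% × 4/12 = $13702.3333
2015-05-01 to 2015-12-31: 8 months at 0.7% → $7474000 × 0.7% × 8/12 = $34878.6667
Total = $48581.0000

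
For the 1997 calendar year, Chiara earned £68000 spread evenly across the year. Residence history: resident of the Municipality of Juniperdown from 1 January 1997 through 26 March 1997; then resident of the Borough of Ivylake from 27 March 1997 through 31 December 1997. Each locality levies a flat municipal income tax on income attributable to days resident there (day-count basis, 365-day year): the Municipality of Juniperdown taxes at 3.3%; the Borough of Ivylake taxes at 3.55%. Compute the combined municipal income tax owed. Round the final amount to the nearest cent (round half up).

The Municipality of Juniperdown, 1 January – 26 March 1997: 85 days → £68000 × 3.3% × 85/365 = £522.5753
The Borough of Ivylake, 27 March – 31 December 1997: 280 days → £68000 × 3.55% × 280/365 = £1851.8356
Total = £2374.4110

£2374.41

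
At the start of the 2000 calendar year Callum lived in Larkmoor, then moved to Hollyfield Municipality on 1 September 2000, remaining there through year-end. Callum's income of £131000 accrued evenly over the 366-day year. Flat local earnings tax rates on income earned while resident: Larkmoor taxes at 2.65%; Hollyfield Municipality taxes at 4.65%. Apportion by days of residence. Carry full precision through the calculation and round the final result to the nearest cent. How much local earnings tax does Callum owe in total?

Larkmoor, 1 January – 31 August 2000: 244 days → £131000 × 2.65% × 244/366 = £2314.3333
Hollyfield Municipality, 1 September – 31 December 2000: 122 days → £131000 × 4.65% × 122/366 = £2030.5000
Total = £4344.8333

£4344.83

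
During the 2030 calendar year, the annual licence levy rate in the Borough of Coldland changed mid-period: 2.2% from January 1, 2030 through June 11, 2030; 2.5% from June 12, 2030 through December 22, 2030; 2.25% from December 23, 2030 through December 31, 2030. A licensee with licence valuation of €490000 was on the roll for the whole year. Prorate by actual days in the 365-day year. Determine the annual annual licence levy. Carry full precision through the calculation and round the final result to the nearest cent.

€11567.36

January 1 – June 11, 2030: 162 days at 2.2% → €490000 × 2.2% × 162/365 = €4784.5479
June 12 – December 22, 2030: 194 days at 2.5% → €490000 × 2.5% × 194/365 = €6510.9589
December 23 – December 31, 2030: 9 days at 2.25% → €490000 × 2.25% × 9/365 = €271.8493
Total = €11567.3562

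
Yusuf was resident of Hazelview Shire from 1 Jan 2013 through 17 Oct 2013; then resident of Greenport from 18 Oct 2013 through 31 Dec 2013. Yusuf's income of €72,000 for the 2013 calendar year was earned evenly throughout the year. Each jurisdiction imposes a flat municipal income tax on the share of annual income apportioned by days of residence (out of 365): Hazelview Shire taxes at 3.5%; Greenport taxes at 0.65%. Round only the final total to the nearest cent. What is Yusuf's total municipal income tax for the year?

Hazelview Shire, 1 Jan – 17 Oct 2013: 290 days → €72,000 × 3.5% × 290/365 = €2,002.1918
Greenport, 18 Oct – 31 Dec 2013: 75 days → €72,000 × 0.65% × 75/365 = €96.1644
Total = €2,098.3562

€2,098.36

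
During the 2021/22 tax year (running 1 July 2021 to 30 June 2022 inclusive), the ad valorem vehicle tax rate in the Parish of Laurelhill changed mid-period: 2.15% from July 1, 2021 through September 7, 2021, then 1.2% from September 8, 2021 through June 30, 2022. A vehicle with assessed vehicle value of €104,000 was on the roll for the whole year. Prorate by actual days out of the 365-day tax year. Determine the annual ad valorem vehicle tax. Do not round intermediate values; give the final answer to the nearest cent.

€1,434.77

July 1 – September 7, 2021: 69 days at 2.15% → €104,000 × 2.15% × 69/365 = €422.6959
September 8, 2021 – June 30, 2022: 296 days at 1.2% → €104,000 × 1.2% × 296/365 = €1,012.0767
Total = €1,434.7726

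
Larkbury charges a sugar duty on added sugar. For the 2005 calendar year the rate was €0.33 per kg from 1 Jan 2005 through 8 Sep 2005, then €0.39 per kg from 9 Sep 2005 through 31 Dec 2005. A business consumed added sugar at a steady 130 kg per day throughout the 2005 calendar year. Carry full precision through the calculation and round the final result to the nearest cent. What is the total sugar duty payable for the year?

€16547.70

1 Jan – 8 Sep 2005: 251 days × 130 kg/day = 32,630 kg at €0.33/kg → €10767.90
9 Sep – 31 Dec 2005: 114 days × 130 kg/day = 14,820 kg at €0.39/kg → €5779.80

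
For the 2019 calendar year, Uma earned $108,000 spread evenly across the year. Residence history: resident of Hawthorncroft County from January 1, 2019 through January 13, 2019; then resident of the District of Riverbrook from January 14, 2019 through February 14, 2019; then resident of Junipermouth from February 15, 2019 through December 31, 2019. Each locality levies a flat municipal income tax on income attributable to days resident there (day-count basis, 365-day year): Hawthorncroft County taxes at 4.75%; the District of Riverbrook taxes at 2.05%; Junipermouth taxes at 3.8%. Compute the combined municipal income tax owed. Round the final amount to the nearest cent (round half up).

Hawthorncroft County, January 1 – January 13, 2019: 13 days → $108,000 × 4.75% × 13/365 = $182.7123
The District of Riverbrook, January 14 – February 14, 2019: 32 days → $108,000 × 2.05% × 32/365 = $194.1041
Junipermouth, February 15 – December 31, 2019: 320 days → $108,000 × 3.8% × 320/365 = $3,598.0274
Total = $3,974.8438

$3,974.84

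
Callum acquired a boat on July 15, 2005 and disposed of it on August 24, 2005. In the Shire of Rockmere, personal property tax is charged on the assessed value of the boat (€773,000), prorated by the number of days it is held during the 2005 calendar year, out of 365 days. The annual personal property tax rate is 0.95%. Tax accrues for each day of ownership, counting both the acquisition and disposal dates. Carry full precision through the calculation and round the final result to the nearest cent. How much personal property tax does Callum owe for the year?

€824.89

Days held (July 15 – August 24, 2005): 41 out of 365
Tax = €773,000 × 0.95% × 41/365 = €824.8863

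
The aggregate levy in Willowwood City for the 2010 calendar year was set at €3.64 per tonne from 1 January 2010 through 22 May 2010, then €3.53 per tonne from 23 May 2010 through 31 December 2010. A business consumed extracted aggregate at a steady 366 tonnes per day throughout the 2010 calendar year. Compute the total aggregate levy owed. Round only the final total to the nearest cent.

€477289.62

1 January – 22 May 2010: 142 days × 366 tonnes/day = 51,972 tonnes at €3.64/tonne → €189178.08
23 May – 31 December 2010: 223 days × 366 tonnes/day = 81,618 tonnes at €3.53/tonne → €288111.54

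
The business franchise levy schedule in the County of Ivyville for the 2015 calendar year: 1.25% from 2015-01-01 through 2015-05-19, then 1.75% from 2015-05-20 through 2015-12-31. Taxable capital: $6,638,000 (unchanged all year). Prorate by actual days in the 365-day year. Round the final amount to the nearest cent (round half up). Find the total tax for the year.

2015-01-01 to 2015-05-19: 139 days at 1.25% → $6,638,000 × 1.25% × 139/365 = $31,598.6986
2015-05-20 to 2015-12-31: 226 days at 1.75% → $6,638,000 × 1.75% × 226/365 = $71,926.8219
Total = $103,525.5205

$103,525.52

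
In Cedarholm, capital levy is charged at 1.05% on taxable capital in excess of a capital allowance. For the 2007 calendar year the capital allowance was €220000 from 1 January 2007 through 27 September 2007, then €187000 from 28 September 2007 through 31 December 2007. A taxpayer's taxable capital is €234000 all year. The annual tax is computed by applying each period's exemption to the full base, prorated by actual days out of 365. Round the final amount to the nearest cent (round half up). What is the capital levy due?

€237.18

1 January – 27 September 2007: 270 days, exemption €220000 → (€234000 − €220000) × 1.05% × 270/365 = €108.7397
28 September – 31 December 2007: 95 days, exemption €187000 → (€234000 − €187000) × 1.05% × 95/365 = €128.4452
Total = €237.1849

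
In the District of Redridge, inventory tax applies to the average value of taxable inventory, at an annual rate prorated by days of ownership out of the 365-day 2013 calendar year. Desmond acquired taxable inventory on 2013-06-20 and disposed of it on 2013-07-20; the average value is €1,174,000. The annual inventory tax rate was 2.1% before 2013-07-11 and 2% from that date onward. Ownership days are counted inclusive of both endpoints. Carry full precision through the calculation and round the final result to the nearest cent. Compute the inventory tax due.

2013-06-20 to 2013-07-10: 21 days at 2.1% → €1,174,000 × 2.1% × 21/365 = €1,418.4493
2013-07-11 to 2013-07-20: 10 days at 2% → €1,174,000 × 2% × 10/365 = €643.2877
Total = €2,061.7370

€2,061.74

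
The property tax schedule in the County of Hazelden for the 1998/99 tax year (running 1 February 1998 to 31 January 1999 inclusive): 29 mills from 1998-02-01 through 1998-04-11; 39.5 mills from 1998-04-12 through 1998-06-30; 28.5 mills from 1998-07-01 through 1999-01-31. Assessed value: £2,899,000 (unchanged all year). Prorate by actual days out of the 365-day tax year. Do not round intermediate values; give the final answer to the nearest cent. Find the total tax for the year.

£89,888.86

1998-02-01 to 1998-04-11: 70 days at 29 mills → £2,899,000 × 2.9% × 70/365 = £16,123.2055
1998-04-12 to 1998-06-30: 80 days at 39.5 mills → £2,899,000 × 3.95% × 80/365 = £25,098.1918
1998-07-01 to 1999-01-31: 215 days at 28.5 mills → £2,899,000 × 2.85% × 215/365 = £48,667.4589
Total = £89,888.8562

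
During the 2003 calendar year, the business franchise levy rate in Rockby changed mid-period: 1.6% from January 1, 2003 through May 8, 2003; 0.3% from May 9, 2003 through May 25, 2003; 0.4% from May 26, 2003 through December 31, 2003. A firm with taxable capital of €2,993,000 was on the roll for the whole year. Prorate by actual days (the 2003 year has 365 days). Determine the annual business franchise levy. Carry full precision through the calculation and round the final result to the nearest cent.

€24,427.80

January 1 – May 8, 2003: 128 days at 1.6% → €2,993,000 × 1.6% × 128/365 = €16,793.6000
May 9 – May 25, 2003: 17 days at 0.3% → €2,993,000 × 0.3% × 17/365 = €418.2000
May 26 – December 31, 2003: 220 days at 0.4% → €2,993,000 × 0.4% × 220/365 = €7,216.0000
Total = €24,427.8000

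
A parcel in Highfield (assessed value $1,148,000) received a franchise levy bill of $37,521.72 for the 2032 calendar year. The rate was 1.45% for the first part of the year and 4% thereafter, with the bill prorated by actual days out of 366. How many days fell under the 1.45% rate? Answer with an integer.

Let d = days at the first rate; then 366 − d days at the second rate.
$1,148,000 × [1.45%·d + 4%·(366−d)] / 366 = $37,521.72
Solving gives d = 105, so the new rate took effect on April 15, 2032.

105 days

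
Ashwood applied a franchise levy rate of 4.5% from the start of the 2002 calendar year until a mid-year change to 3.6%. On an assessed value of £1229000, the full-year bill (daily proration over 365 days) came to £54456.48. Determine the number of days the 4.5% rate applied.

Let d = days at the first rate; then 365 − d days at the second rate.
£1229000 × [4.5%·d + 3.6%·(365−d)] / 365 = £54456.48
Solving gives d = 337, so the new rate took effect on 4 Dec 2002.

337 days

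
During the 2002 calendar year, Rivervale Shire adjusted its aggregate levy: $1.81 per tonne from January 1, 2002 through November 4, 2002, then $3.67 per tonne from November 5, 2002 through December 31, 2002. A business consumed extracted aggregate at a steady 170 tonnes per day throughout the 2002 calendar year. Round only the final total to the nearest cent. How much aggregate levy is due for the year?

January 1 – November 4, 2002: 308 days × 170 tonnes/day = 52,360 tonnes at $1.81/tonne → $94,771.60
November 5 – December 31, 2002: 57 days × 170 tonnes/day = 9,690 tonnes at $3.67/tonne → $35,562.30

$130,333.90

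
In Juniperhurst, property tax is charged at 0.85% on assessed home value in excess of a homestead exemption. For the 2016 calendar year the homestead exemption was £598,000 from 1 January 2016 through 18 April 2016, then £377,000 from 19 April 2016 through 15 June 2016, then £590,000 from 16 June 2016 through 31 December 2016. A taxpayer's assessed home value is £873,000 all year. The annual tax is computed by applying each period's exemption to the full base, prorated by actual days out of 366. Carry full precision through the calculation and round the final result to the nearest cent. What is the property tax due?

1 January – 18 April 2016: 109 days, exemption £598,000 → (£873,000 − £598,000) × 0.85% × 109/366 = £696.1407
19 April – 15 June 2016: 58 days, exemption £377,000 → (£873,000 − £377,000) × 0.85% × 58/366 = £668.1093
16 June – 31 December 2016: 199 days, exemption £590,000 → (£873,000 − £590,000) × 0.85% × 199/366 = £1,307.9085
Total = £2,672.1585

£2,672.16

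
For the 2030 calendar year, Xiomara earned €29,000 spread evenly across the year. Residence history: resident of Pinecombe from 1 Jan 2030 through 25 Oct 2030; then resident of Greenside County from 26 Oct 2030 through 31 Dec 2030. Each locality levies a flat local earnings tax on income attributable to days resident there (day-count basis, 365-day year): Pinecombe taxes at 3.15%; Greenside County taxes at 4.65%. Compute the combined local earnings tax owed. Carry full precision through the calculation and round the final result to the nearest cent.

Pinecombe, 1 Jan – 25 Oct 2030: 298 days → €29,000 × 3.15% × 298/365 = €745.8164
Greenside County, 26 Oct – 31 Dec 2030: 67 days → €29,000 × 4.65% × 67/365 = €247.5329
Total = €993.3493

€993.35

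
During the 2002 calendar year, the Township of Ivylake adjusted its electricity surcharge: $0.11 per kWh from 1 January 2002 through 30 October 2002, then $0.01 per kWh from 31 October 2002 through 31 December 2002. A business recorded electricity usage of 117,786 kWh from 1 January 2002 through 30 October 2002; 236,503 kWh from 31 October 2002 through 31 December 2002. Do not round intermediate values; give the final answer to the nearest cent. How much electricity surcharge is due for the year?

$15321.49

1 January – 30 October 2002: 117,786 kWh at $0.11/kWh → $12956.46
31 October – 31 December 2002: 236,503 kWh at $0.01/kWh → $2365.03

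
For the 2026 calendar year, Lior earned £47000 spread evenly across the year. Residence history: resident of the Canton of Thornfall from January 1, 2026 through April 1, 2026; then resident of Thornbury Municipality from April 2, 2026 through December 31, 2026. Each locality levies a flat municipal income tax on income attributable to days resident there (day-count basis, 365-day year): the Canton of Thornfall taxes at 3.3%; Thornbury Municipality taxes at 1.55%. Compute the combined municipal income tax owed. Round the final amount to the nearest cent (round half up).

The Canton of Thornfall, January 1 – April 1, 2026: 91 days → £47000 × 3.3% × 91/365 = £386.6877
Thornbury Municipality, April 2 – December 31, 2026: 274 days → £47000 × 1.55% × 274/365 = £546.8740
Total = £933.5616

£933.56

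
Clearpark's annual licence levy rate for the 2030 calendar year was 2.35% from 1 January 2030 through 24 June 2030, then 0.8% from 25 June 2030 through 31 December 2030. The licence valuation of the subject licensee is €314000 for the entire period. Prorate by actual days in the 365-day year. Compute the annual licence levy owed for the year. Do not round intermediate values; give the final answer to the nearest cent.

€4845.49

1 January – 24 June 2030: 175 days at 2.35% → €314000 × 2.35% × 175/365 = €3537.8767
25 June – 31 December 2030: 190 days at 0.8% → €314000 × 0.8% × 190/365 = €1307.6164
Total = €4845.4932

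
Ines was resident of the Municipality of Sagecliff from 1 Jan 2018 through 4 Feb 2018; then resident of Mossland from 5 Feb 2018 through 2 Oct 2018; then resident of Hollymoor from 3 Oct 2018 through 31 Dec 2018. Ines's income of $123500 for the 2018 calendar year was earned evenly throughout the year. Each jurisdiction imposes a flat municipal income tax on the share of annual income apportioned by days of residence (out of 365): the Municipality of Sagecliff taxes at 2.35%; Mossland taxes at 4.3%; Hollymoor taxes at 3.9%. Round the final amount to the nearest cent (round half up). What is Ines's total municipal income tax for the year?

$4957.76

The Municipality of Sagecliff, 1 Jan – 4 Feb 2018: 35 days → $123500 × 2.35% × 35/365 = $278.2979
Mossland, 5 Feb – 2 Oct 2018: 240 days → $123500 × 4.3% × 240/365 = $3491.8356
Hollymoor, 3 Oct – 31 Dec 2018: 90 days → $123500 × 3.9% × 90/365 = $1187.6301
Total = $4957.7637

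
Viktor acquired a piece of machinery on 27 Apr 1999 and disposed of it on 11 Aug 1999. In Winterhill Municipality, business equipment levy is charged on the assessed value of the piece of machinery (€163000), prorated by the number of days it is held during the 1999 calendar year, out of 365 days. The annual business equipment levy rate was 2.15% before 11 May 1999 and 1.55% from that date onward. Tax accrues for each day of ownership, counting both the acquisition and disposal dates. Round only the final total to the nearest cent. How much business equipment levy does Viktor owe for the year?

€778.16

27 Apr – 10 May 1999: 14 days at 2.15% → €163000 × 2.15% × 14/365 = €134.4192
11 May – 11 Aug 1999: 93 days at 1.55% → €163000 × 1.55% × 93/365 = €643.7384
Total = €778.1575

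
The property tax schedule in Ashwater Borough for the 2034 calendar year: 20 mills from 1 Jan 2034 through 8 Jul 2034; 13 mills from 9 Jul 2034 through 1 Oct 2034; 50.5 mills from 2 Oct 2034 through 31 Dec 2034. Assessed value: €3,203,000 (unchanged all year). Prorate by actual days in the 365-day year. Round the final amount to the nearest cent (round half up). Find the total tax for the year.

1 Jan – 8 Jul 2034: 189 days at 20 mills → €3,203,000 × 2% × 189/365 = €33,170.7945
9 Jul – 1 Oct 2034: 85 days at 13 mills → €3,203,000 × 1.3% × 85/365 = €9,696.7534
2 Oct – 31 Dec 2034: 91 days at 50.5 mills → €3,203,000 × 5.05% × 91/365 = €40,327.0863
Total = €83,194.6342

€83,194.63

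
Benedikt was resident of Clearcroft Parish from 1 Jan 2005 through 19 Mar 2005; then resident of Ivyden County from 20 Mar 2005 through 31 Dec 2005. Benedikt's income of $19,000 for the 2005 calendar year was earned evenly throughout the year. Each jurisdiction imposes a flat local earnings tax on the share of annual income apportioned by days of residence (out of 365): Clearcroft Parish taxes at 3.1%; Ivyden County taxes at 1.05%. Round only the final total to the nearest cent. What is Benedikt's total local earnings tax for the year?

$282.74

Clearcroft Parish, 1 Jan – 19 Mar 2005: 78 days → $19,000 × 3.1% × 78/365 = $125.8685
Ivyden County, 20 Mar – 31 Dec 2005: 287 days → $19,000 × 1.05% × 287/365 = $156.8671
Total = $282.7356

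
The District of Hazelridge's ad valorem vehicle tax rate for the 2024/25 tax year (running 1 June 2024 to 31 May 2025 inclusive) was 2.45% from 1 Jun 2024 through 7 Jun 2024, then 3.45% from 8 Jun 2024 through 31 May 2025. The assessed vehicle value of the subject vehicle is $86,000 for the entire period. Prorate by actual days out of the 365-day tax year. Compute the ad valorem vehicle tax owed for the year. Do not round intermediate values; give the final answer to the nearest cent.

$2,950.51

1 Jun – 7 Jun 2024: 7 days at 2.45% → $86,000 × 2.45% × 7/365 = $40.4082
8 Jun 2024 – 31 May 2025: 358 days at 3.45% → $86,000 × 3.45% × 358/365 = $2,910.0986
Total = $2,950.5068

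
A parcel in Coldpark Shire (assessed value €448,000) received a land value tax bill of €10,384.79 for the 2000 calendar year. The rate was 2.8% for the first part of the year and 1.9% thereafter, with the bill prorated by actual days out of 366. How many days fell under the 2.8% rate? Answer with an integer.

Let d = days at the first rate; then 366 − d days at the second rate.
€448,000 × [2.8%·d + 1.9%·(366−d)] / 366 = €10,384.79
Solving gives d = 170, so the new rate took effect on June 19, 2000.

170 days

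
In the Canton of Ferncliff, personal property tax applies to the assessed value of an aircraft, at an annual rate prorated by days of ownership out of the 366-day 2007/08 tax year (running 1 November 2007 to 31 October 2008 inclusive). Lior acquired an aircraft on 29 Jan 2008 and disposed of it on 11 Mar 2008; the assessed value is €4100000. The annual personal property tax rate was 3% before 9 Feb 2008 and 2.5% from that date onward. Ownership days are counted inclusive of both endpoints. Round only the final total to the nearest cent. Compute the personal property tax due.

29 Jan – 8 Feb 2008: 11 days at 3% → €4100000 × 3% × 11/366 = €3696.7213
9 Feb – 11 Mar 2008: 32 days at 2.5% → €4100000 × 2.5% × 32/366 = €8961.7486
Total = €12658.4699

€12658.47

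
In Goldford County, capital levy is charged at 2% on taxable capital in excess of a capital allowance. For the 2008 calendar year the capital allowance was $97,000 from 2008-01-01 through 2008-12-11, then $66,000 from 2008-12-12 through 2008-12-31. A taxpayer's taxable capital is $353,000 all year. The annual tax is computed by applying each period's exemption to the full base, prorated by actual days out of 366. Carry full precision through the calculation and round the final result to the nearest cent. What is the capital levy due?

$5,153.88

2008-01-01 to 2008-12-11: 346 days, exemption $97,000 → ($353,000 − $97,000) × 2% × 346/366 = $4,840.2186
2008-12-12 to 2008-12-31: 20 days, exemption $66,000 → ($353,000 − $66,000) × 2% × 20/366 = $313.6612
Total = $5,153.8798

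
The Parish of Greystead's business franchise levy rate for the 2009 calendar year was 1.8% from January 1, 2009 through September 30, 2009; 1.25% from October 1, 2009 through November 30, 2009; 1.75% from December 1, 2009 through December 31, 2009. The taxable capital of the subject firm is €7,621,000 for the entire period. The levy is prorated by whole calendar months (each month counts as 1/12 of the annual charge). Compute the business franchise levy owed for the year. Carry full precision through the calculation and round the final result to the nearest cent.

€129,874.54

January 1 – September 30, 2009: 9 months at 1.8% → €7,621,000 × 1.8% × 9/12 = €102,883.5000
October 1 – November 30, 2009: 2 months at 1.25% → €7,621,000 × 1.25% × 2/12 = €15,877.0833
December 1 – December 31, 2009: 1 month at 1.75% → €7,621,000 × 1.75% × 1/12 = €11,113.9583
Total = €129,874.5417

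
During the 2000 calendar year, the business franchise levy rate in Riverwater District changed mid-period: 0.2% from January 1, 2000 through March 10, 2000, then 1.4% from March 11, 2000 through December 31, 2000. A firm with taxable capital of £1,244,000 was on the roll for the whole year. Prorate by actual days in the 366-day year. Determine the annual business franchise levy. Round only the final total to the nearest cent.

January 1 – March 10, 2000: 70 days at 0.2% → £1,244,000 × 0.2% × 70/366 = £475.8470
March 11 – December 31, 2000: 296 days at 1.4% → £1,244,000 × 1.4% × 296/366 = £14,085.0710
Total = £14,560.9180

£14,560.92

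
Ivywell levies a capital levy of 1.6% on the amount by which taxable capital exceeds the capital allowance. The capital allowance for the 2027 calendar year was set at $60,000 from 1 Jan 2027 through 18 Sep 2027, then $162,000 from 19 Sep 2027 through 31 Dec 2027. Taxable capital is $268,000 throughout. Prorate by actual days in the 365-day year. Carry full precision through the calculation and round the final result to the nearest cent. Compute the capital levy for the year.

1 Jan – 18 Sep 2027: 261 days, exemption $60,000 → ($268,000 − $60,000) × 1.6% × 261/365 = $2,379.7479
19 Sep – 31 Dec 2027: 104 days, exemption $162,000 → ($268,000 − $162,000) × 1.6% × 104/365 = $483.2438
Total = $2,862.9918

$2,862.99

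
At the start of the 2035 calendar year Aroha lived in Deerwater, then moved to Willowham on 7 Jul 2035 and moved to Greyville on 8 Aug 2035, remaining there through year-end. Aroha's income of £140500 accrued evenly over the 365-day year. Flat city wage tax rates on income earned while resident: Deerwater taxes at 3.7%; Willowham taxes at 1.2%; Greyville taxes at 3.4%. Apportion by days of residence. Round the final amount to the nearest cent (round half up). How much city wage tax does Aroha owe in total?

£4721.95

Deerwater, 1 Jan – 6 Jul 2035: 187 days → £140500 × 3.7% × 187/365 = £2663.3411
Willowham, 7 Jul – 7 Aug 2035: 32 days → £140500 × 1.2% × 32/365 = £147.8137
Greyville, 8 Aug – 31 Dec 2035: 146 days → £140500 × 3.4% × 146/365 = £1910.8000
Total = £4721.9548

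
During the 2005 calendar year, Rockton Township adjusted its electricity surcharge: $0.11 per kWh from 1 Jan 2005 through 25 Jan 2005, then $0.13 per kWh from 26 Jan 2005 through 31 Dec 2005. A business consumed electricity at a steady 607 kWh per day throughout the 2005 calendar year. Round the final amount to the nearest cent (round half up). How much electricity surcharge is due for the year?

$28498.65

1 Jan – 25 Jan 2005: 25 days × 607 kWh/day = 15,175 kWh at $0.11/kWh → $1669.25
26 Jan – 31 Dec 2005: 340 days × 607 kWh/day = 206,380 kWh at $0.13/kWh → $26829.40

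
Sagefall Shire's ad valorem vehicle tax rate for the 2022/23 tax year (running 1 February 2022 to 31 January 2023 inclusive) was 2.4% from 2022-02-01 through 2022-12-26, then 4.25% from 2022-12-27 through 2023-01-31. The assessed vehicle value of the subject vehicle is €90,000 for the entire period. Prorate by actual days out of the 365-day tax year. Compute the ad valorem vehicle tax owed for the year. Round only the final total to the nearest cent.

2022-02-01 to 2022-12-26: 329 days at 2.4% → €90,000 × 2.4% × 329/365 = €1,946.9589
2022-12-27 to 2023-01-31: 36 days at 4.25% → €90,000 × 4.25% × 36/365 = €377.2603
Total = €2,324.2192

€2,324.22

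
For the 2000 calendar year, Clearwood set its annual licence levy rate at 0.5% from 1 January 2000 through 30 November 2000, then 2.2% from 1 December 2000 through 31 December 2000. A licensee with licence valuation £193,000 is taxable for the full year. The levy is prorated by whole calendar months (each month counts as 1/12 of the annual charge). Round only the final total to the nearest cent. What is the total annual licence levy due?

£1,238.42

1 January – 30 November 2000: 11 months at 0.5% → £193,000 × 0.5% × 11/12 = £884.5833
1 December – 31 December 2000: 1 month at 2.2% → £193,000 × 2.2% × 1/12 = £353.8333
Total = £1,238.4167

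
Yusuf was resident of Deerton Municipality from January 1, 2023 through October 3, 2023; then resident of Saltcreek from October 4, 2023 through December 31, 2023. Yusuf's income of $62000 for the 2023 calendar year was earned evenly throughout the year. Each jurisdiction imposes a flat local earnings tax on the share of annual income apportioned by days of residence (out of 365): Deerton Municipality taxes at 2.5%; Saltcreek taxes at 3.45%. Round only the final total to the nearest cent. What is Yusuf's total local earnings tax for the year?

$1693.62

Deerton Municipality, January 1 – October 3, 2023: 276 days → $62000 × 2.5% × 276/365 = $1172.0548
Saltcreek, October 4 – December 31, 2023: 89 days → $62000 × 3.45% × 89/365 = $521.5644
Total = $1693.6192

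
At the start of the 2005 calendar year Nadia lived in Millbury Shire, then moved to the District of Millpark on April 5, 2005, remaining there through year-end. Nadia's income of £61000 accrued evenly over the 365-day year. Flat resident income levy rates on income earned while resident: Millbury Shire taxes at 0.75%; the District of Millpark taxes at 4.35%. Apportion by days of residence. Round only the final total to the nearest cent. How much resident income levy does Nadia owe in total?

£2087.95

Millbury Shire, January 1 – April 4, 2005: 94 days → £61000 × 0.75% × 94/365 = £117.8219
The District of Millpark, April 5 – December 31, 2005: 271 days → £61000 × 4.35% × 271/365 = £1970.1329
Total = £2087.9548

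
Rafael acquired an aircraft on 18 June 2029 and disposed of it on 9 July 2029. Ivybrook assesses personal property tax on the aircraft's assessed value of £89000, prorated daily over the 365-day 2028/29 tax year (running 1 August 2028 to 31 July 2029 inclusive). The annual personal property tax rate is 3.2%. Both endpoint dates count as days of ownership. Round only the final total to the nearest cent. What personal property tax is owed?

£171.66

Days held (18 June – 9 July 2029): 22 out of 365
Tax = £89000 × 3.2% × 22/365 = £171.6603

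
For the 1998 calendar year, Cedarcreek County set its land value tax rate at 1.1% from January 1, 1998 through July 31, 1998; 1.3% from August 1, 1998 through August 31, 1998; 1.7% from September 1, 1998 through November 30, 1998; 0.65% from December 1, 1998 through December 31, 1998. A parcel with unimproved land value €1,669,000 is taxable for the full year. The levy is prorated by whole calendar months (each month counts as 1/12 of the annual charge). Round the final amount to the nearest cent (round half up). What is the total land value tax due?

€20,514.79

January 1 – July 31, 1998: 7 months at 1.1% → €1,669,000 × 1.1% × 7/12 = €10,709.4167
August 1 – August 31, 1998: 1 month at 1.3% → €1,669,000 × 1.3% × 1/12 = €1,808.0833
September 1 – November 30, 1998: 3 months at 1.7% → €1,669,000 × 1.7% × 3/12 = €7,093.2500
December 1 – December 31, 1998: 1 month at 0.65% → €1,669,000 × 0.65% × 1/12 = €904.0417
Total = €20,514.7917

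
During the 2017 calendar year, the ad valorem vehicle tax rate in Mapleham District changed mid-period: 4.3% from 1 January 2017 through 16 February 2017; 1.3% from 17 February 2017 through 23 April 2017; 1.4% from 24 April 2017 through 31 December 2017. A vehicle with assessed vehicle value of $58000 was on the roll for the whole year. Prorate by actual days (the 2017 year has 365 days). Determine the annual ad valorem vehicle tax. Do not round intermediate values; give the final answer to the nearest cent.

$1018.10

1 January – 16 February 2017: 47 days at 4.3% → $58000 × 4.3% × 47/365 = $321.1452
17 February – 23 April 2017: 66 days at 1.3% → $58000 × 1.3% × 66/365 = $136.3397
24 April – 31 December 2017: 252 days at 1.4% → $58000 × 1.4% × 252/365 = $560.6137
Total = $1018.0986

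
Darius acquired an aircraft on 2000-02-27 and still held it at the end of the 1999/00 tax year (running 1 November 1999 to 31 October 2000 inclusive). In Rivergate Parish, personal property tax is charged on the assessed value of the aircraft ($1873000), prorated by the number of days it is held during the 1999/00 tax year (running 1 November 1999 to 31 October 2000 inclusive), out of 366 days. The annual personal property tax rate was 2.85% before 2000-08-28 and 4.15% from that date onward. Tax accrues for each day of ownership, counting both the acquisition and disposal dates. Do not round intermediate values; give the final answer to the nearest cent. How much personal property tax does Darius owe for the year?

2000-02-27 to 2000-08-27: 183 days at 2.85% → $1873000 × 2.85% × 183/366 = $26690.2500
2000-08-28 to 2000-10-31: 65 days at 4.15% → $1873000 × 4.15% × 65/366 = $13804.4194
Total = $40494.6694

$40494.67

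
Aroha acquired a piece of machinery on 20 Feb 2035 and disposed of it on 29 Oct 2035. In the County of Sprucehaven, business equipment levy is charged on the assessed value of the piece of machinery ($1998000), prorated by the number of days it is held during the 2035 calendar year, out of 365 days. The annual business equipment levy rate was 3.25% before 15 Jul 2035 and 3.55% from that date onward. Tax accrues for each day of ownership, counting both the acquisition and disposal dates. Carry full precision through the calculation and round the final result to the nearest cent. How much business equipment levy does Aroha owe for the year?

20 Feb – 14 Jul 2035: 145 days at 3.25% → $1998000 × 3.25% × 145/365 = $25796.0959
15 Jul – 29 Oct 2035: 107 days at 3.55% → $1998000 × 3.55% × 107/365 = $20792.8849
Total = $46588.9808

$46588.98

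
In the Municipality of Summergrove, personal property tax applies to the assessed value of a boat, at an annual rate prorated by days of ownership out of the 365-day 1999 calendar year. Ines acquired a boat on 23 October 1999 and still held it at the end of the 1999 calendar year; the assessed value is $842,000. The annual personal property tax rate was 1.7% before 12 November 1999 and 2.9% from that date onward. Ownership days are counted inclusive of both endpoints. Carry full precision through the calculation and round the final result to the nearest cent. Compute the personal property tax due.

$4,129.26

23 October – 11 November 1999: 20 days at 1.7% → $842,000 × 1.7% × 20/365 = $784.3288
12 November – 31 December 1999: 50 days at 2.9% → $842,000 × 2.9% × 50/365 = $3,344.9315
Total = $4,129.2603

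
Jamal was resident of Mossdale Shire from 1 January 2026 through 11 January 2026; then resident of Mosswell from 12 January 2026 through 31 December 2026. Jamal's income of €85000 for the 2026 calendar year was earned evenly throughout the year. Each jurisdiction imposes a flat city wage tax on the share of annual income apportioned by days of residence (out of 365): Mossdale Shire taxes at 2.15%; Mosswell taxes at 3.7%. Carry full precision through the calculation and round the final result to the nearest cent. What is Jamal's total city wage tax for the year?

Mossdale Shire, 1 January – 11 January 2026: 11 days → €85000 × 2.15% × 11/365 = €55.0753
Mosswell, 12 January – 31 December 2026: 354 days → €85000 × 3.7% × 354/365 = €3050.2192
Total = €3105.2945

€3105.29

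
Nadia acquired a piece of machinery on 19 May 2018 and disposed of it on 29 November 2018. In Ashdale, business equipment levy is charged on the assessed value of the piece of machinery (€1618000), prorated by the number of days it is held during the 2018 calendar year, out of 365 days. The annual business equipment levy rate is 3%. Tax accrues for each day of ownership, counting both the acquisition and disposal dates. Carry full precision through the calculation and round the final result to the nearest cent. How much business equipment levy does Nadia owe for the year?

€25932.33

Days held (19 May – 29 November 2018): 195 out of 365
Tax = €1618000 × 3% × 195/365 = €25932.3288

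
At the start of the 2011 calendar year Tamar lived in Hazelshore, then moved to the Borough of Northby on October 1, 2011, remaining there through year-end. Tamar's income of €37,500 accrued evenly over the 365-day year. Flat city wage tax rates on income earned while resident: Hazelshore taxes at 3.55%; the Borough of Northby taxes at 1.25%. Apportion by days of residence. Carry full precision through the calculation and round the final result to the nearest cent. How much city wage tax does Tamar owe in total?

Hazelshore, January 1 – September 30, 2011: 273 days → €37,500 × 3.55% × 273/365 = €995.7021
The Borough of Northby, October 1 – December 31, 2011: 92 days → €37,500 × 1.25% × 92/365 = €118.1507
Total = €1,113.8527

€1,113.85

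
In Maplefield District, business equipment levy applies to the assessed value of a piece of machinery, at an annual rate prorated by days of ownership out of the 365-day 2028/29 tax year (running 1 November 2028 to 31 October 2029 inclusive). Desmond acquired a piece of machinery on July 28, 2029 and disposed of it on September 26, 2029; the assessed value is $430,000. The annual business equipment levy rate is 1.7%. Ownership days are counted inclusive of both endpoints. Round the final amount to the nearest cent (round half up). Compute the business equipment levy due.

Days held (July 28 – September 26, 2029): 61 out of 365
Tax = $430,000 × 1.7% × 61/365 = $1,221.6712

$1,221.67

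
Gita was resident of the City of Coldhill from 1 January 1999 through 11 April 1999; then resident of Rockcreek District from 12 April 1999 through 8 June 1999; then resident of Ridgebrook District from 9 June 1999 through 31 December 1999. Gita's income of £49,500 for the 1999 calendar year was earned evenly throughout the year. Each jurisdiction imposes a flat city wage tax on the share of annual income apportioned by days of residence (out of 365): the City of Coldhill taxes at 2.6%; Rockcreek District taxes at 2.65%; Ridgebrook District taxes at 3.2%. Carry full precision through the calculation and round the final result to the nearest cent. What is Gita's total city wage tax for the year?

£1,458.55

The City of Coldhill, 1 January – 11 April 1999: 101 days → £49,500 × 2.6% × 101/365 = £356.1288
Rockcreek District, 12 April – 8 June 1999: 58 days → £49,500 × 2.65% × 58/365 = £208.4425
Ridgebrook District, 9 June – 31 December 1999: 206 days → £49,500 × 3.2% × 206/365 = £893.9836
Total = £1,458.5548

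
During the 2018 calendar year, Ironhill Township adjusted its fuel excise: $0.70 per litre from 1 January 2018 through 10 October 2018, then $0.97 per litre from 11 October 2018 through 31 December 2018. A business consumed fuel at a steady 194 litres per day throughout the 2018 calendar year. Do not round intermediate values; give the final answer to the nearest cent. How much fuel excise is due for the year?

1 January – 10 October 2018: 283 days × 194 litres/day = 54,902 litres at $0.70/litre → $38431.40
11 October – 31 December 2018: 82 days × 194 litres/day = 15,908 litres at $0.97/litre → $15430.76

$53862.16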